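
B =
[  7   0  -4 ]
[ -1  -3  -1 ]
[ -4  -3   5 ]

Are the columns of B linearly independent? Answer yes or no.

yes

Row reduce B to echelon form.
R2 ← R2 + (1/7)·R1: [0, -3, -11/7]
R3 ← R3 + (4/7)·R1: [0, -3, 19/7]
R3 ← R3 − R2: [0, 0, 30/7]
3 pivots among 3 columns.
Every column is a pivot column, so the columns are linearly independent.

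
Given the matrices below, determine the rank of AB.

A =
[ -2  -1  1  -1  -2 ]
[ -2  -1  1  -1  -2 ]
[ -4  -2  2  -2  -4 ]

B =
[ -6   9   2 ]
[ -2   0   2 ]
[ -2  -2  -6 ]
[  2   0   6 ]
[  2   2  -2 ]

First compute AB:
[[  6, -24, -14],
 [  6, -24, -14],
 [ 12, -48, -28]]
Now row reduce the product.
R2 ← R2 − R1: [0, 0, 0]
R3 ← R3 − (2)·R1: [0, 0, 0]
1 nonzero row, so rank(AB) = 1.

1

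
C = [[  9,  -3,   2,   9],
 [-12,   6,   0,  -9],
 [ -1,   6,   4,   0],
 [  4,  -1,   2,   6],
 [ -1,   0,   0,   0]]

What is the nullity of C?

1

Row reduce to echelon form.
R2 ← R2 + (4/3)·R1: [0, 2, 8/3, 3]
R3 ← R3 + (1/9)·R1: [0, 17/3, 38/9, 1]
R4 ← R4 − (4/9)·R1: [0, 1/3, 10/9, 2]
R5 ← R5 + (1/9)·R1: [0, -1/3, 2/9, 1]
R3 ← R3 − (17/6)·R2: [0, 0, -10/3, -15/2]
R4 ← R4 − (1/6)·R2: [0, 0, 2/3, 3/2]
R5 ← R5 + (1/6)·R2: [0, 0, 2/3, 3/2]
R4 ← R4 + (1/5)·R3: [0, 0, 0, 0]
R5 ← R5 + (1/5)·R3: [0, 0, 0, 0]
3 nonzero rows, so rank(C) = 3.
C has 4 columns; by rank–nullity, nullity = 4 − 3 = 1.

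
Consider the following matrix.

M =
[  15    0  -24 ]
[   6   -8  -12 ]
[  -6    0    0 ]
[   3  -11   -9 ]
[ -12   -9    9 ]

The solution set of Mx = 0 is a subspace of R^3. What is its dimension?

0

Row reduce to echelon form.
R2 ← R2 − (2/5)·R1: [0, -8, -12/5]
R3 ← R3 + (2/5)·R1: [0, 0, -48/5]
R4 ← R4 − (1/5)·R1: [0, -11, -21/5]
R5 ← R5 + (4/5)·R1: [0, -9, -51/5]
R4 ← R4 − (11/8)·R2: [0, 0, -9/10]
R5 ← R5 − (9/8)·R2: [0, 0, -15/2]
R4 ← R4 − (3/32)·R3: [0, 0, 0]
R5 ← R5 − (25/32)·R3: [0, 0, 0]
3 nonzero rows, so rank(M) = 3.
M has 3 columns; by rank–nullity, nullity = 3 − 3 = 0.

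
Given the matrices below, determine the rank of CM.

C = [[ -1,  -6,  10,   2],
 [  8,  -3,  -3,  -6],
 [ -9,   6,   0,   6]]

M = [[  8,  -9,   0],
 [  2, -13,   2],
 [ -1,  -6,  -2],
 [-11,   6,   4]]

3

First compute CM:
[[-52,  39, -24],
 [127, -51, -24],
 [-126,  39,  36]]
Now row reduce the product.
R2 ← R2 + (127/52)·R1: [0, 177/4, -1074/13]
R3 ← R3 − (63/26)·R1: [0, -111/2, 1224/13]
R3 ← R3 + (74/59)·R2: [0, 0, -7260/767]
3 nonzero rows, so rank(CM) = 3.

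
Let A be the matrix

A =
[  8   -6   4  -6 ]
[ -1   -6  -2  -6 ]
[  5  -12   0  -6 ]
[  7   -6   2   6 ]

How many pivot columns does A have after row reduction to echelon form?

Row reduce to echelon form.
R2 ← R2 + (1/8)·R1: [0, -27/4, -3/2, -27/4]
R3 ← R3 − (5/8)·R1: [0, -33/4, -5/2, -9/4]
R4 ← R4 − (7/8)·R1: [0, -3/4, -3/2, 45/4]
R3 ← R3 − (11/9)·R2: [0, 0, -2/3, 6]
R4 ← R4 − (1/9)·R2: [0, 0, -4/3, 12]
R4 ← R4 − (2)·R3: [0, 0, 0, 0]
Echelon form has 3 nonzero rows, so rank(A) = 3.
Each nonzero row contributes one pivot column: 3 pivot columns.

3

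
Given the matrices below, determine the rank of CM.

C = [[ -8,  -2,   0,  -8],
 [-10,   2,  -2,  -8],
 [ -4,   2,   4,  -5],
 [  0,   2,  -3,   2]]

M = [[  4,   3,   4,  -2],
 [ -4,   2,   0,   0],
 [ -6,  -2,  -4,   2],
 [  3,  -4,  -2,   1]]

First compute CM:
[[-48,   4, -16,   8],
 [-60,  10, -16,   8],
 [-63,   4, -22,  11],
 [ 16,   2,   8,  -4]]
Now row reduce the product.
R2 ← R2 − (5/4)·R1: [0, 5, 4, -2]
R3 ← R3 − (21/16)·R1: [0, -5/4, -1, 1/2]
R4 ← R4 + (1/3)·R1: [0, 10/3, 8/3, -4/3]
R3 ← R3 + (1/4)·R2: [0, 0, 0, 0]
R4 ← R4 − (2/3)·R2: [0, 0, 0, 0]
2 nonzero rows, so rank(CM) = 2.

2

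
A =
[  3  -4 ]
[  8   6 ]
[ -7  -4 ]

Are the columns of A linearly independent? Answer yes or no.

Row reduce A to echelon form.
R2 ← R2 − (8/3)·R1: [0, 50/3]
R3 ← R3 + (7/3)·R1: [0, -40/3]
R3 ← R3 + (4/5)·R2: [0, 0]
2 pivots among 2 columns.
Every column is a pivot column, so the columns are linearly independent.

yes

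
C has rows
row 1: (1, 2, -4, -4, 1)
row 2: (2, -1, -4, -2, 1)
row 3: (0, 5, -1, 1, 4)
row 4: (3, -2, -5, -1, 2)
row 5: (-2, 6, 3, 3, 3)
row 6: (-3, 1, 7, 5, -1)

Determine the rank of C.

Row reduce to echelon form.
R2 ← R2 − (2)·R1: [0, -5, 4, 6, -1]
R4 ← R4 − (3)·R1: [0, -8, 7, 11, -1]
R5 ← R5 + (2)·R1: [0, 10, -5, -5, 5]
R6 ← R6 + (3)·R1: [0, 7, -5, -7, 2]
R3 ← R3 + R2: [0, 0, 3, 7, 3]
R4 ← R4 − (8/5)·R2: [0, 0, 3/5, 7/5, 3/5]
R5 ← R5 + (2)·R2: [0, 0, 3, 7, 3]
R6 ← R6 + (7/5)·R2: [0, 0, 3/5, 7/5, 3/5]
R4 ← R4 − (1/5)·R3: [0, 0, 0, 0, 0]
R5 ← R5 − R3: [0, 0, 0, 0, 0]
R6 ← R6 − (1/5)·R3: [0, 0, 0, 0, 0]
Echelon form has 3 nonzero rows, so rank(C) = 3.

3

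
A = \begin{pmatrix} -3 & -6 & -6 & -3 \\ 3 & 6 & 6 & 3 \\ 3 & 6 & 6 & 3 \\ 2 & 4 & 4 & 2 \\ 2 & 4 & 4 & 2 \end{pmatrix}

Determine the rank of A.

1

Row reduce to echelon form.
R2 ← R2 + R1: [0, 0, 0, 0]
R3 ← R3 + R1: [0, 0, 0, 0]
R4 ← R4 + (2/3)·R1: [0, 0, 0, 0]
R5 ← R5 + (2/3)·R1: [0, 0, 0, 0]
Echelon form has 1 nonzero row, so rank(A) = 1.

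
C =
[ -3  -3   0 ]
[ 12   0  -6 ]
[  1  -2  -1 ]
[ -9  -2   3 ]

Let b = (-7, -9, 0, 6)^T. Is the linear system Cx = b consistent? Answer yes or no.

Row reduce the augmented matrix [C | b].
R2 ← R2 + (4)·R1: [0, -12, -6, -37]
R3 ← R3 + (1/3)·R1: [0, -3, -1, -7/3]
R4 ← R4 − (3)·R1: [0, 7, 3, 27]
R3 ← R3 − (1/4)·R2: [0, 0, 1/2, 83/12]
R4 ← R4 + (7/12)·R2: [0, 0, -1/2, 65/12]
R4 ← R4 + R3: [0, 0, 0, 37/3]
The echelon form has 4 nonzero rows; the last pivot sits in the augmented column, so rank(C) = 3 but rank([C|b]) = 4.
Since the ranks differ, the system is inconsistent.

no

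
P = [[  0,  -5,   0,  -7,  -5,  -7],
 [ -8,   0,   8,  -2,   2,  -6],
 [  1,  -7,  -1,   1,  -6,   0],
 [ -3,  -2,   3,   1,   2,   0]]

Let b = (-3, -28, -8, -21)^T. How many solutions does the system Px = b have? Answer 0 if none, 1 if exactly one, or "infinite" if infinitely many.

Row reduce the augmented matrix [P | b].
Swap R1 ↔ R2
R3 ← R3 + (1/8)·R1: [0, -7, 0, 3/4, -23/4, -3/4, -23/2]
R4 ← R4 − (3/8)·R1: [0, -2, 0, 7/4, 5/4, 9/4, -21/2]
R3 ← R3 − (7/5)·R2: [0, 0, 0, 211/20, 5/4, 181/20, -73/10]
R4 ← R4 − (2/5)·R2: [0, 0, 0, 91/20, 13/4, 101/20, -93/10]
R4 ← R4 − (91/211)·R3: [0, 0, 0, 0, 572/211, 242/211, -1298/211]
The echelon form has 4 nonzero rows, and every pivot lies in the first 6 columns, so rank(P) = rank([P|b]) = 4.
The system is consistent.
rank = 4 < 6 unknowns, so there are infinitely many solutions.

infinite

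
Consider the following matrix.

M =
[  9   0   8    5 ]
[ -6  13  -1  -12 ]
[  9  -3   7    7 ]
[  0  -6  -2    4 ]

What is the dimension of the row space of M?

2

Row reduce to echelon form.
R2 ← R2 + (2/3)·R1: [0, 13, 13/3, -26/3]
R3 ← R3 − R1: [0, -3, -1, 2]
R3 ← R3 + (3/13)·R2: [0, 0, 0, 0]
R4 ← R4 + (6/13)·R2: [0, 0, 0, 0]
Echelon form has 2 nonzero rows, so rank(M) = 2.
The row space has dimension equal to the rank: 2.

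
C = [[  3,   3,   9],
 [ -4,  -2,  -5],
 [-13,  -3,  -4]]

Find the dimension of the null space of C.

1

Row reduce to echelon form.
R2 ← R2 + (4/3)·R1: [0, 2, 7]
R3 ← R3 + (13/3)·R1: [0, 10, 35]
R3 ← R3 − (5)·R2: [0, 0, 0]
2 nonzero rows, so rank(C) = 2.
C has 3 columns; by rank–nullity, nullity = 3 − 2 = 1.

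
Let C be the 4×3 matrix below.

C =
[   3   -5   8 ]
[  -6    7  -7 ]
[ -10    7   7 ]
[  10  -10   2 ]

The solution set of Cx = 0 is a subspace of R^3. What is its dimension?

0

Row reduce to echelon form.
R2 ← R2 + (2)·R1: [0, -3, 9]
R3 ← R3 + (10/3)·R1: [0, -29/3, 101/3]
R4 ← R4 − (10/3)·R1: [0, 20/3, -74/3]
R3 ← R3 − (29/9)·R2: [0, 0, 14/3]
R4 ← R4 + (20/9)·R2: [0, 0, -14/3]
R4 ← R4 + R3: [0, 0, 0]
3 nonzero rows, so rank(C) = 3.
C has 3 columns; by rank–nullity, nullity = 3 − 3 = 0.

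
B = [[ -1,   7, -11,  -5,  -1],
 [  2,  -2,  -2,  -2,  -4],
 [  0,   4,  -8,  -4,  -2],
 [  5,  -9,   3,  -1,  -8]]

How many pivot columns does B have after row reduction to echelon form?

2

Row reduce to echelon form.
R2 ← R2 + (2)·R1: [0, 12, -24, -12, -6]
R4 ← R4 + (5)·R1: [0, 26, -52, -26, -13]
R3 ← R3 − (1/3)·R2: [0, 0, 0, 0, 0]
R4 ← R4 − (13/6)·R2: [0, 0, 0, 0, 0]
Echelon form has 2 nonzero rows, so rank(B) = 2.
Each nonzero row contributes one pivot column: 2 pivot columns.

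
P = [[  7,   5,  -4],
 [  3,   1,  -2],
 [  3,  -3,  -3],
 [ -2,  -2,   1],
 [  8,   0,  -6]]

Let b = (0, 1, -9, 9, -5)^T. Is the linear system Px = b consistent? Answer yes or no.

no

Row reduce the augmented matrix [P | b].
R2 ← R2 − (3/7)·R1: [0, -8/7, -2/7, 1]
R3 ← R3 − (3/7)·R1: [0, -36/7, -9/7, -9]
R4 ← R4 + (2/7)·R1: [0, -4/7, -1/7, 9]
R5 ← R5 − (8/7)·R1: [0, -40/7, -10/7, -5]
R3 ← R3 − (9/2)·R2: [0, 0, 0, -27/2]
R4 ← R4 − (1/2)·R2: [0, 0, 0, 17/2]
R5 ← R5 − (5)·R2: [0, 0, 0, -10]
R4 ← R4 + (17/27)·R3: [0, 0, 0, 0]
R5 ← R5 − (20/27)·R3: [0, 0, 0, 0]
The echelon form has 3 nonzero rows; the last pivot sits in the augmented column, so rank(P) = 2 but rank([P|b]) = 3.
Since the ranks differ, the system is inconsistent.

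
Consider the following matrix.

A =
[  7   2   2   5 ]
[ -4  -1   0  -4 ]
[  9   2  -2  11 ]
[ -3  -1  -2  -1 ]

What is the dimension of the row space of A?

Row reduce to echelon form.
R2 ← R2 + (4/7)·R1: [0, 1/7, 8/7, -8/7]
R3 ← R3 − (9/7)·R1: [0, -4/7, -32/7, 32/7]
R4 ← R4 + (3/7)·R1: [0, -1/7, -8/7, 8/7]
R3 ← R3 + (4)·R2: [0, 0, 0, 0]
R4 ← R4 + R2: [0, 0, 0, 0]
Echelon form has 2 nonzero rows, so rank(A) = 2.
The row space has dimension equal to the rank: 2.

2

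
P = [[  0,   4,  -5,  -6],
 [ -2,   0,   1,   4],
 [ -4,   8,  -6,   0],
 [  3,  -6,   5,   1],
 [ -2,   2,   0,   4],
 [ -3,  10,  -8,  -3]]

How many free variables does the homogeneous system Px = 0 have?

1

Row reduce to echelon form.
Swap R1 ↔ R2
R3 ← R3 − (2)·R1: [0, 8, -8, -8]
R4 ← R4 + (3/2)·R1: [0, -6, 13/2, 7]
R5 ← R5 − R1: [0, 2, -1, 0]
R6 ← R6 − (3/2)·R1: [0, 10, -19/2, -9]
R3 ← R3 − (2)·R2: [0, 0, 2, 4]
R4 ← R4 + (3/2)·R2: [0, 0, -1, -2]
R5 ← R5 − (1/2)·R2: [0, 0, 3/2, 3]
R6 ← R6 − (5/2)·R2: [0, 0, 3, 6]
R4 ← R4 + (1/2)·R3: [0, 0, 0, 0]
R5 ← R5 − (3/4)·R3: [0, 0, 0, 0]
R6 ← R6 − (3/2)·R3: [0, 0, 0, 0]
3 nonzero rows, so rank(P) = 3.
P has 4 columns; by rank–nullity, nullity = 4 − 3 = 1.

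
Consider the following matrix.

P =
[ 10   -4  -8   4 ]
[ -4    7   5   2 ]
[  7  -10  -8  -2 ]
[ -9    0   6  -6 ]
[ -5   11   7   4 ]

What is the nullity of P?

Row reduce to echelon form.
R2 ← R2 + (2/5)·R1: [0, 27/5, 9/5, 18/5]
R3 ← R3 − (7/10)·R1: [0, -36/5, -12/5, -24/5]
R4 ← R4 + (9/10)·R1: [0, -18/5, -6/5, -12/5]
R5 ← R5 + (1/2)·R1: [0, 9, 3, 6]
R3 ← R3 + (4/3)·R2: [0, 0, 0, 0]
R4 ← R4 + (2/3)·R2: [0, 0, 0, 0]
R5 ← R5 − (5/3)·R2: [0, 0, 0, 0]
2 nonzero rows, so rank(P) = 2.
P has 4 columns; by rank–nullity, nullity = 4 − 2 = 2.

2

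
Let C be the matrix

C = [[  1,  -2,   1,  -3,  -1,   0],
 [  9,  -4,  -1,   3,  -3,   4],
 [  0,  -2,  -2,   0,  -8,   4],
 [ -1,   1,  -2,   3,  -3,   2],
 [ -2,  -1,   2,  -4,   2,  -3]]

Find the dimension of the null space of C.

2

Row reduce to echelon form.
R2 ← R2 − (9)·R1: [0, 14, -10, 30, 6, 4]
R4 ← R4 + R1: [0, -1, -1, 0, -4, 2]
R5 ← R5 + (2)·R1: [0, -5, 4, -10, 0, -3]
R3 ← R3 + (1/7)·R2: [0, 0, -24/7, 30/7, -50/7, 32/7]
R4 ← R4 + (1/14)·R2: [0, 0, -12/7, 15/7, -25/7, 16/7]
R5 ← R5 + (5/14)·R2: [0, 0, 3/7, 5/7, 15/7, -11/7]
R4 ← R4 − (1/2)·R3: [0, 0, 0, 0, 0, 0]
R5 ← R5 + (1/8)·R3: [0, 0, 0, 5/4, 5/4, -1]
Swap R4 ↔ R5
4 nonzero rows, so rank(C) = 4.
C has 6 columns; by rank–nullity, nullity = 6 − 4 = 2.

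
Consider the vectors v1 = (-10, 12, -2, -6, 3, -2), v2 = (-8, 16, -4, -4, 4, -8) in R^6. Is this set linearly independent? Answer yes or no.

Form the matrix with these vectors as rows and row reduce.
R2 ← R2 − (4/5)·R1: [0, 32/5, -12/5, 4/5, 8/5, -32/5]
2 nonzero rows, so the 2 vectors span a space of dimension 2.
Since 2 = 2, the vectors are linearly independent.

yes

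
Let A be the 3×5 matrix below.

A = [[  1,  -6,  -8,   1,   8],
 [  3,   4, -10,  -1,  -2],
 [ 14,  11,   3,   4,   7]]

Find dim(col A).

Row reduce to echelon form.
R2 ← R2 − (3)·R1: [0, 22, 14, -4, -26]
R3 ← R3 − (14)·R1: [0, 95, 115, -10, -105]
R3 ← R3 − (95/22)·R2: [0, 0, 600/11, 80/11, 80/11]
Echelon form has 3 nonzero rows, so rank(A) = 3.
The column space has dimension equal to the rank: 3.

3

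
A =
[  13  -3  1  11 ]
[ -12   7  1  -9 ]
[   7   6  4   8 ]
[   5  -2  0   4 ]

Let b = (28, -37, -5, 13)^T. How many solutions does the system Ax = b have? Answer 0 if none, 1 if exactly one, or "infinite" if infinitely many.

infinite

Row reduce the augmented matrix [A | b].
R2 ← R2 + (12/13)·R1: [0, 55/13, 25/13, 15/13, -145/13]
R3 ← R3 − (7/13)·R1: [0, 99/13, 45/13, 27/13, -261/13]
R4 ← R4 − (5/13)·R1: [0, -11/13, -5/13, -3/13, 29/13]
R3 ← R3 − (9/5)·R2: [0, 0, 0, 0, 0]
R4 ← R4 + (1/5)·R2: [0, 0, 0, 0, 0]
The echelon form has 2 nonzero rows, and every pivot lies in the first 4 columns, so rank(A) = rank([A|b]) = 2.
The system is consistent.
rank = 2 < 4 unknowns, so there are infinitely many solutions.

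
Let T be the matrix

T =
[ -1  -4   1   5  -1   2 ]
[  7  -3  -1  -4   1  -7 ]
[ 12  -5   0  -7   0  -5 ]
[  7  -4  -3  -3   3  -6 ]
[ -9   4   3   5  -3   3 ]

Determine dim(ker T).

Row reduce to echelon form.
R2 ← R2 + (7)·R1: [0, -31, 6, 31, -6, 7]
R3 ← R3 + (12)·R1: [0, -53, 12, 53, -12, 19]
R4 ← R4 + (7)·R1: [0, -32, 4, 32, -4, 8]
R5 ← R5 − (9)·R1: [0, 40, -6, -40, 6, -15]
R3 ← R3 − (53/31)·R2: [0, 0, 54/31, 0, -54/31, 218/31]
R4 ← R4 − (32/31)·R2: [0, 0, -68/31, 0, 68/31, 24/31]
R5 ← R5 + (40/31)·R2: [0, 0, 54/31, 0, -54/31, -185/31]
R4 ← R4 + (34/27)·R3: [0, 0, 0, 0, 0, 260/27]
R5 ← R5 − R3: [0, 0, 0, 0, 0, -13]
R5 ← R5 + (27/20)·R4: [0, 0, 0, 0, 0, 0]
4 nonzero rows, so rank(T) = 4.
T has 6 columns; by rank–nullity, nullity = 6 − 4 = 2.

2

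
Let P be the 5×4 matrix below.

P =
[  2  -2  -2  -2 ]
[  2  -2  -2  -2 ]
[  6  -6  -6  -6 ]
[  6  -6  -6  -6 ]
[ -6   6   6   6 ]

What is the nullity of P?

Row reduce to echelon form.
R2 ← R2 − R1: [0, 0, 0, 0]
R3 ← R3 − (3)·R1: [0, 0, 0, 0]
R4 ← R4 − (3)·R1: [0, 0, 0, 0]
R5 ← R5 + (3)·R1: [0, 0, 0, 0]
1 nonzero row, so rank(P) = 1.
P has 4 columns; by rank–nullity, nullity = 4 − 1 = 3.

3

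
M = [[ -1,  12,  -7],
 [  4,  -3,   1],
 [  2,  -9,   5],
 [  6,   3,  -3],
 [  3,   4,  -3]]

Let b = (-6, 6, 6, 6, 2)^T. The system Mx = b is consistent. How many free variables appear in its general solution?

Row reduce the augmented matrix [M | b].
R2 ← R2 + (4)·R1: [0, 45, -27, -18]
R3 ← R3 + (2)·R1: [0, 15, -9, -6]
R4 ← R4 + (6)·R1: [0, 75, -45, -30]
R5 ← R5 + (3)·R1: [0, 40, -24, -16]
R3 ← R3 − (1/3)·R2: [0, 0, 0, 0]
R4 ← R4 − (5/3)·R2: [0, 0, 0, 0]
R5 ← R5 − (8/9)·R2: [0, 0, 0, 0]
The echelon form has 2 nonzero rows, and every pivot lies in the first 3 columns, so rank(M) = rank([M|b]) = 2.
The system is consistent.
Free variables = (unknowns) − (rank) = 3 − 2 = 1.

1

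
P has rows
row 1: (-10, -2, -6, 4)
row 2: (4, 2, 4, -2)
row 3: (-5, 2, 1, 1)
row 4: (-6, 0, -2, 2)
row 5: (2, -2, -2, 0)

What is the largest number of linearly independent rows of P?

2

Row reduce to echelon form.
R2 ← R2 + (2/5)·R1: [0, 6/5, 8/5, -2/5]
R3 ← R3 − (1/2)·R1: [0, 3, 4, -1]
R4 ← R4 − (3/5)·R1: [0, 6/5, 8/5, -2/5]
R5 ← R5 + (1/5)·R1: [0, -12/5, -16/5, 4/5]
R3 ← R3 − (5/2)·R2: [0, 0, 0, 0]
R4 ← R4 − R2: [0, 0, 0, 0]
R5 ← R5 + (2)·R2: [0, 0, 0, 0]
Echelon form has 2 nonzero rows, so rank(P) = 2.
The rank gives the maximum number of linearly independent rows: 2.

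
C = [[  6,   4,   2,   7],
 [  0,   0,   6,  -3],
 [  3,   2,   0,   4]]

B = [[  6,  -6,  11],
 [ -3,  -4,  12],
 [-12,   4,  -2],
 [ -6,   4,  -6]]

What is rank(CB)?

First compute CB:
[[-42, -16,  68],
 [-54,  12,   6],
 [-12, -10,  33]]
Now row reduce the product.
R2 ← R2 − (9/7)·R1: [0, 228/7, -570/7]
R3 ← R3 − (2/7)·R1: [0, -38/7, 95/7]
R3 ← R3 + (1/6)·R2: [0, 0, 0]
2 nonzero rows, so rank(CB) = 2.

2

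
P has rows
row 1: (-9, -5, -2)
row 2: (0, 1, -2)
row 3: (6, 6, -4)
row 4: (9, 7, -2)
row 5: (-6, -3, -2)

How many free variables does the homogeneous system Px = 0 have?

1

Row reduce to echelon form.
R3 ← R3 + (2/3)·R1: [0, 8/3, -16/3]
R4 ← R4 + R1: [0, 2, -4]
R5 ← R5 − (2/3)·R1: [0, 1/3, -2/3]
R3 ← R3 − (8/3)·R2: [0, 0, 0]
R4 ← R4 − (2)·R2: [0, 0, 0]
R5 ← R5 − (1/3)·R2: [0, 0, 0]
2 nonzero rows, so rank(P) = 2.
P has 3 columns; by rank–nullity, nullity = 3 − 2 = 1.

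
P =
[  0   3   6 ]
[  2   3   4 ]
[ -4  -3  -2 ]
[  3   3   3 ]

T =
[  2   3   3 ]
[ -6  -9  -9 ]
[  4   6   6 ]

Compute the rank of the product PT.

First compute PT:
[[  6,   9,   9],
 [  2,   3,   3],
 [  2,   3,   3],
 [  0,   0,   0]]
Now row reduce the product.
R2 ← R2 − (1/3)·R1: [0, 0, 0]
R3 ← R3 − (1/3)·R1: [0, 0, 0]
1 nonzero row, so rank(PT) = 1.

1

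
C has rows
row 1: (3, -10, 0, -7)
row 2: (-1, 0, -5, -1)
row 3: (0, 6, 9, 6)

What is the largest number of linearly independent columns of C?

2

Row reduce to echelon form.
R2 ← R2 + (1/3)·R1: [0, -10/3, -5, -10/3]
R3 ← R3 + (9/5)·R2: [0, 0, 0, 0]
Echelon form has 2 nonzero rows, so rank(C) = 2.
The rank gives the maximum number of linearly independent columns: 2.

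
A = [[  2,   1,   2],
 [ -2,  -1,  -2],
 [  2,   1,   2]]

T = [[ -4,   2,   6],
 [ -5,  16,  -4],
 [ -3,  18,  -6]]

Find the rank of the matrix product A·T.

First compute AT:
[[-19,  56,  -4],
 [ 19, -56,   4],
 [-19,  56,  -4]]
Now row reduce the product.
R2 ← R2 + R1: [0, 0, 0]
R3 ← R3 − R1: [0, 0, 0]
1 nonzero row, so rank(AT) = 1.

1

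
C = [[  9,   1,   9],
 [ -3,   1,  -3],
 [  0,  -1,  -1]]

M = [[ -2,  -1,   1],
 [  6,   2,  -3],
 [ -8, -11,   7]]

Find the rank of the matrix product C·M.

First compute CM:
[[-84, -106,  69],
 [ 36,  38, -27],
 [  2,   9,  -4]]
Now row reduce the product.
R2 ← R2 + (3/7)·R1: [0, -52/7, 18/7]
R3 ← R3 + (1/42)·R1: [0, 136/21, -33/14]
R3 ← R3 + (34/39)·R2: [0, 0, -3/26]
3 nonzero rows, so rank(CM) = 3.

3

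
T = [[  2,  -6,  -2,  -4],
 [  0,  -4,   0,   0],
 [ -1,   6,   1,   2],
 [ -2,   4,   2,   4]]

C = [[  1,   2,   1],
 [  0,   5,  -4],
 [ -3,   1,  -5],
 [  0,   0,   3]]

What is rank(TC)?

2

First compute TC:
[[  8, -28,  24],
 [  0, -20,  16],
 [ -4,  29, -24],
 [ -8,  18, -16]]
Now row reduce the product.
R3 ← R3 + (1/2)·R1: [0, 15, -12]
R4 ← R4 + R1: [0, -10, 8]
R3 ← R3 + (3/4)·R2: [0, 0, 0]
R4 ← R4 − (1/2)·R2: [0, 0, 0]
2 nonzero rows, so rank(TC) = 2.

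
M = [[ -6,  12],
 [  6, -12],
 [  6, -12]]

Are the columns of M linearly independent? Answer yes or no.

Row reduce M to echelon form.
R2 ← R2 + R1: [0, 0]
R3 ← R3 + R1: [0, 0]
1 pivot among 2 columns.
Only 1 < 2 pivot columns, so the columns are linearly dependent.

no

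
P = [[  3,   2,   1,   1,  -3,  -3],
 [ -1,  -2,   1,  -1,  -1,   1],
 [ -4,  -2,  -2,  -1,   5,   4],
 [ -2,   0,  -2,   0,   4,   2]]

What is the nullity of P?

4

Row reduce to echelon form.
R2 ← R2 + (1/3)·R1: [0, -4/3, 4/3, -2/3, -2, 0]
R3 ← R3 + (4/3)·R1: [0, 2/3, -2/3, 1/3, 1, 0]
R4 ← R4 + (2/3)·R1: [0, 4/3, -4/3, 2/3, 2, 0]
R3 ← R3 + (1/2)·R2: [0, 0, 0, 0, 0, 0]
R4 ← R4 + R2: [0, 0, 0, 0, 0, 0]
2 nonzero rows, so rank(P) = 2.
P has 6 columns; by rank–nullity, nullity = 6 − 2 = 4.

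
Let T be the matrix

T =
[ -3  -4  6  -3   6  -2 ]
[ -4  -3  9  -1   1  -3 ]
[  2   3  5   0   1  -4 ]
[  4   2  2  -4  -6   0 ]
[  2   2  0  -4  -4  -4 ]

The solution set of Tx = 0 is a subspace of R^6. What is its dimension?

1

Row reduce to echelon form.
R2 ← R2 − (4/3)·R1: [0, 7/3, 1, 3, -7, -1/3]
R3 ← R3 + (2/3)·R1: [0, 1/3, 9, -2, 5, -16/3]
R4 ← R4 + (4/3)·R1: [0, -10/3, 10, -8, 2, -8/3]
R5 ← R5 + (2/3)·R1: [0, -2/3, 4, -6, 0, -16/3]
R3 ← R3 − (1/7)·R2: [0, 0, 62/7, -17/7, 6, -37/7]
R4 ← R4 + (10/7)·R2: [0, 0, 80/7, -26/7, -8, -22/7]
R5 ← R5 + (2/7)·R2: [0, 0, 30/7, -36/7, -2, -38/7]
R4 ← R4 − (40/31)·R3: [0, 0, 0, -18/31, -488/31, 114/31]
R5 ← R5 − (15/31)·R3: [0, 0, 0, -123/31, -152/31, -89/31]
R5 ← R5 − (41/6)·R4: [0, 0, 0, 0, 308/3, -28]
5 nonzero rows, so rank(T) = 5.
T has 6 columns; by rank–nullity, nullity = 6 − 5 = 1.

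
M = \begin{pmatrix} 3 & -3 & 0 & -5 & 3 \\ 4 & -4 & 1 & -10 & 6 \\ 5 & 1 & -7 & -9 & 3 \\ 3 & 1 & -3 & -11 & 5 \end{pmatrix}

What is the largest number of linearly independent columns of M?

3

Row reduce to echelon form.
R2 ← R2 − (4/3)·R1: [0, 0, 1, -10/3, 2]
R3 ← R3 − (5/3)·R1: [0, 6, -7, -2/3, -2]
R4 ← R4 − R1: [0, 4, -3, -6, 2]
Swap R2 ↔ R3
R4 ← R4 − (2/3)·R2: [0, 0, 5/3, -50/9, 10/3]
R4 ← R4 − (5/3)·R3: [0, 0, 0, 0, 0]
Echelon form has 3 nonzero rows, so rank(M) = 3.
The rank gives the maximum number of linearly independent columns: 3.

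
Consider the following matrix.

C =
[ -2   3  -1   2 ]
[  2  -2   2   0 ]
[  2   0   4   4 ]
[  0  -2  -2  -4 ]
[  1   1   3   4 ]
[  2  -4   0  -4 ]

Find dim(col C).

2

Row reduce to echelon form.
R2 ← R2 + R1: [0, 1, 1, 2]
R3 ← R3 + R1: [0, 3, 3, 6]
R5 ← R5 + (1/2)·R1: [0, 5/2, 5/2, 5]
R6 ← R6 + R1: [0, -1, -1, -2]
R3 ← R3 − (3)·R2: [0, 0, 0, 0]
R4 ← R4 + (2)·R2: [0, 0, 0, 0]
R5 ← R5 − (5/2)·R2: [0, 0, 0, 0]
R6 ← R6 + R2: [0, 0, 0, 0]
Echelon form has 2 nonzero rows, so rank(C) = 2.
The column space has dimension equal to the rank: 2.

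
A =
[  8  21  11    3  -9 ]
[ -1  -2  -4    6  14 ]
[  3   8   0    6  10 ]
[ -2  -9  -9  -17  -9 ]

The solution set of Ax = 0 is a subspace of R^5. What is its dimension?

Row reduce to echelon form.
R2 ← R2 + (1/8)·R1: [0, 5/8, -21/8, 51/8, 103/8]
R3 ← R3 − (3/8)·R1: [0, 1/8, -33/8, 39/8, 107/8]
R4 ← R4 + (1/4)·R1: [0, -15/4, -25/4, -65/4, -45/4]
R3 ← R3 − (1/5)·R2: [0, 0, -18/5, 18/5, 54/5]
R4 ← R4 + (6)·R2: [0, 0, -22, 22, 66]
R4 ← R4 − (55/9)·R3: [0, 0, 0, 0, 0]
3 nonzero rows, so rank(A) = 3.
A has 5 columns; by rank–nullity, nullity = 5 − 3 = 2.

2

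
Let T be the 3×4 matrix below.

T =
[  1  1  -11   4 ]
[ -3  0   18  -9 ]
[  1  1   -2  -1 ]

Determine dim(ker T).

Row reduce to echelon form.
R2 ← R2 + (3)·R1: [0, 3, -15, 3]
R3 ← R3 − R1: [0, 0, 9, -5]
3 nonzero rows, so rank(T) = 3.
T has 4 columns; by rank–nullity, nullity = 4 − 3 = 1.

1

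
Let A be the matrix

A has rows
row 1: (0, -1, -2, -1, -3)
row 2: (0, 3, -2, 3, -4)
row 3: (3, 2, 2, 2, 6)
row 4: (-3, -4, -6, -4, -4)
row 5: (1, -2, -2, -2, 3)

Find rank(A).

4

Row reduce to echelon form.
Swap R1 ↔ R3
R4 ← R4 + R1: [0, -2, -4, -2, 2]
R5 ← R5 − (1/3)·R1: [0, -8/3, -8/3, -8/3, 1]
R3 ← R3 + (1/3)·R2: [0, 0, -8/3, 0, -13/3]
R4 ← R4 + (2/3)·R2: [0, 0, -16/3, 0, -2/3]
R5 ← R5 + (8/9)·R2: [0, 0, -40/9, 0, -23/9]
R4 ← R4 − (2)·R3: [0, 0, 0, 0, 8]
R5 ← R5 − (5/3)·R3: [0, 0, 0, 0, 14/3]
R5 ← R5 − (7/12)·R4: [0, 0, 0, 0, 0]
Echelon form has 4 nonzero rows, so rank(A) = 4.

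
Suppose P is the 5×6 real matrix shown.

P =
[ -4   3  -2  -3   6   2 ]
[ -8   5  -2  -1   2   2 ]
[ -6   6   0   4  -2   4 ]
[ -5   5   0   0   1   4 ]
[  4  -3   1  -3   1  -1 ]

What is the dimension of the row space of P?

4

Row reduce to echelon form.
R2 ← R2 − (2)·R1: [0, -1, 2, 5, -10, -2]
R3 ← R3 − (3/2)·R1: [0, 3/2, 3, 17/2, -11, 1]
R4 ← R4 − (5/4)·R1: [0, 5/4, 5/2, 15/4, -13/2, 3/2]
R5 ← R5 + R1: [0, 0, -1, -6, 7, 1]
R3 ← R3 + (3/2)·R2: [0, 0, 6, 16, -26, -2]
R4 ← R4 + (5/4)·R2: [0, 0, 5, 10, -19, -1]
R4 ← R4 − (5/6)·R3: [0, 0, 0, -10/3, 8/3, 2/3]
R5 ← R5 + (1/6)·R3: [0, 0, 0, -10/3, 8/3, 2/3]
R5 ← R5 − R4: [0, 0, 0, 0, 0, 0]
Echelon form has 4 nonzero rows, so rank(P) = 4.
The row space has dimension equal to the rank: 4.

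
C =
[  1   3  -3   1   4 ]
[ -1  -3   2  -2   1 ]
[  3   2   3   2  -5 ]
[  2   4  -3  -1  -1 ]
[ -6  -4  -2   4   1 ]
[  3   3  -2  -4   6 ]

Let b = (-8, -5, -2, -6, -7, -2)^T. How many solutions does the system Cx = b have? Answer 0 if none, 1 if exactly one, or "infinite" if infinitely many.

Row reduce the augmented matrix [C | b].
R2 ← R2 + R1: [0, 0, -1, -1, 5, -13]
R3 ← R3 − (3)·R1: [0, -7, 12, -1, -17, 22]
R4 ← R4 − (2)·R1: [0, -2, 3, -3, -9, 10]
R5 ← R5 + (6)·R1: [0, 14, -20, 10, 25, -55]
R6 ← R6 − (3)·R1: [0, -6, 7, -7, -6, 22]
Swap R2 ↔ R3
R4 ← R4 − (2/7)·R2: [0, 0, -3/7, -19/7, -29/7, 26/7]
R5 ← R5 + (2)·R2: [0, 0, 4, 8, -9, -11]
R6 ← R6 − (6/7)·R2: [0, 0, -23/7, -43/7, 60/7, 22/7]
R4 ← R4 − (3/7)·R3: [0, 0, 0, -16/7, -44/7, 65/7]
R5 ← R5 + (4)·R3: [0, 0, 0, 4, 11, -63]
R6 ← R6 − (23/7)·R3: [0, 0, 0, -20/7, -55/7, 321/7]
R5 ← R5 + (7/4)·R4: [0, 0, 0, 0, 0, -187/4]
R6 ← R6 − (5/4)·R4: [0, 0, 0, 0, 0, 137/4]
R6 ← R6 + (137/187)·R5: [0, 0, 0, 0, 0, 0]
The echelon form has 5 nonzero rows; the last pivot sits in the augmented column, so rank(C) = 4 but rank([C|b]) = 5.
Since the ranks differ, the system is inconsistent.
It has no solutions.

0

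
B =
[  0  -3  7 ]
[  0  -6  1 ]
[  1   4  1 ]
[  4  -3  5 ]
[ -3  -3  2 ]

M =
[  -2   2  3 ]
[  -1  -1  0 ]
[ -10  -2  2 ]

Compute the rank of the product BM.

3

First compute BM:
[[-67, -11,  14],
 [ -4,   4,   2],
 [-16,  -4,   5],
 [-55,   1,  22],
 [-11,  -7,  -5]]
Now row reduce the product.
R2 ← R2 − (4/67)·R1: [0, 312/67, 78/67]
R3 ← R3 − (16/67)·R1: [0, -92/67, 111/67]
R4 ← R4 − (55/67)·R1: [0, 672/67, 704/67]
R5 ← R5 − (11/67)·R1: [0, -348/67, -489/67]
R3 ← R3 + (23/78)·R2: [0, 0, 2]
R4 ← R4 − (28/13)·R2: [0, 0, 8]
R5 ← R5 + (29/26)·R2: [0, 0, -6]
R4 ← R4 − (4)·R3: [0, 0, 0]
R5 ← R5 + (3)·R3: [0, 0, 0]
3 nonzero rows, so rank(BM) = 3.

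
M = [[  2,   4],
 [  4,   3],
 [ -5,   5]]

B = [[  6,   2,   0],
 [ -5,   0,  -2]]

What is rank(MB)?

2

First compute MB:
[[ -8,   4,  -8],
 [  9,   8,  -6],
 [-55, -10, -10]]
Now row reduce the product.
R2 ← R2 + (9/8)·R1: [0, 25/2, -15]
R3 ← R3 − (55/8)·R1: [0, -75/2, 45]
R3 ← R3 + (3)·R2: [0, 0, 0]
2 nonzero rows, so rank(MB) = 2.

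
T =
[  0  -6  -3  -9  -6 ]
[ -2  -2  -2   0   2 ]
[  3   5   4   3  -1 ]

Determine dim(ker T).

3

Row reduce to echelon form.
Swap R1 ↔ R2
R3 ← R3 + (3/2)·R1: [0, 2, 1, 3, 2]
R3 ← R3 + (1/3)·R2: [0, 0, 0, 0, 0]
2 nonzero rows, so rank(T) = 2.
T has 5 columns; by rank–nullity, nullity = 5 − 2 = 3.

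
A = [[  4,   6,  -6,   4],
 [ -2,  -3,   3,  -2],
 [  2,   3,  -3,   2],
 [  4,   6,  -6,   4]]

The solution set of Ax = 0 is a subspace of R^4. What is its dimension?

Row reduce to echelon form.
R2 ← R2 + (1/2)·R1: [0, 0, 0, 0]
R3 ← R3 − (1/2)·R1: [0, 0, 0, 0]
R4 ← R4 − R1: [0, 0, 0, 0]
1 nonzero row, so rank(A) = 1.
A has 4 columns; by rank–nullity, nullity = 4 − 1 = 3.

3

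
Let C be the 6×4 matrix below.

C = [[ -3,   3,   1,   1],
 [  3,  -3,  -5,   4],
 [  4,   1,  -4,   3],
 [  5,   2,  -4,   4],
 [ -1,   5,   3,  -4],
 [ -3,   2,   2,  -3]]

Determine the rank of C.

Row reduce to echelon form.
R2 ← R2 + R1: [0, 0, -4, 5]
R3 ← R3 + (4/3)·R1: [0, 5, -8/3, 13/3]
R4 ← R4 + (5/3)·R1: [0, 7, -7/3, 17/3]
R5 ← R5 − (1/3)·R1: [0, 4, 8/3, -13/3]
R6 ← R6 − R1: [0, -1, 1, -4]
Swap R2 ↔ R3
R4 ← R4 − (7/5)·R2: [0, 0, 7/5, -2/5]
R5 ← R5 − (4/5)·R2: [0, 0, 24/5, -39/5]
R6 ← R6 + (1/5)·R2: [0, 0, 7/15, -47/15]
R4 ← R4 + (7/20)·R3: [0, 0, 0, 27/20]
R5 ← R5 + (6/5)·R3: [0, 0, 0, -9/5]
R6 ← R6 + (7/60)·R3: [0, 0, 0, -51/20]
R5 ← R5 + (4/3)·R4: [0, 0, 0, 0]
R6 ← R6 + (17/9)·R4: [0, 0, 0, 0]
Echelon form has 4 nonzero rows, so rank(C) = 4.

4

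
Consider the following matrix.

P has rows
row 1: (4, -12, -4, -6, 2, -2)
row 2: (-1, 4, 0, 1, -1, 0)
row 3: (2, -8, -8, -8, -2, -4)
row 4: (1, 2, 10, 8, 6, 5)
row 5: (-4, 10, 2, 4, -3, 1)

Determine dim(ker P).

Row reduce to echelon form.
R2 ← R2 + (1/4)·R1: [0, 1, -1, -1/2, -1/2, -1/2]
R3 ← R3 − (1/2)·R1: [0, -2, -6, -5, -3, -3]
R4 ← R4 − (1/4)·R1: [0, 5, 11, 19/2, 11/2, 11/2]
R5 ← R5 + R1: [0, -2, -2, -2, -1, -1]
R3 ← R3 + (2)·R2: [0, 0, -8, -6, -4, -4]
R4 ← R4 − (5)·R2: [0, 0, 16, 12, 8, 8]
R5 ← R5 + (2)·R2: [0, 0, -4, -3, -2, -2]
R4 ← R4 + (2)·R3: [0, 0, 0, 0, 0, 0]
R5 ← R5 − (1/2)·R3: [0, 0, 0, 0, 0, 0]
3 nonzero rows, so rank(P) = 3.
P has 6 columns; by rank–nullity, nullity = 6 − 3 = 3.

3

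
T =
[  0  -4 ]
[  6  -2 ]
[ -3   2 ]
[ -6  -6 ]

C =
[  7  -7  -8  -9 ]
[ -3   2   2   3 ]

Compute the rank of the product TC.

2

First compute TC:
[[ 12,  -8,  -8, -12],
 [ 48, -46, -52, -60],
 [-27,  25,  28,  33],
 [-24,  30,  36,  36]]
Now row reduce the product.
R2 ← R2 − (4)·R1: [0, -14, -20, -12]
R3 ← R3 + (9/4)·R1: [0, 7, 10, 6]
R4 ← R4 + (2)·R1: [0, 14, 20, 12]
R3 ← R3 + (1/2)·R2: [0, 0, 0, 0]
R4 ← R4 + R2: [0, 0, 0, 0]
2 nonzero rows, so rank(TC) = 2.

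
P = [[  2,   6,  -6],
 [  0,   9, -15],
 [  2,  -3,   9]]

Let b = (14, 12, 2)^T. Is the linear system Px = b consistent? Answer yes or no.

yes

Row reduce the augmented matrix [P | b].
R3 ← R3 − R1: [0, -9, 15, -12]
R3 ← R3 + R2: [0, 0, 0, 0]
The echelon form has 2 nonzero rows, and every pivot lies in the first 3 columns, so rank(P) = rank([P|b]) = 2.
The system is consistent.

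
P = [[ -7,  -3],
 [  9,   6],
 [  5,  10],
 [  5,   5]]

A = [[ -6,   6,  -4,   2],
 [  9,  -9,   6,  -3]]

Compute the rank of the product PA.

1

First compute PA:
[[ 15, -15,  10,  -5],
 [  0,   0,   0,   0],
 [ 60, -60,  40, -20],
 [ 15, -15,  10,  -5]]
Now row reduce the product.
R3 ← R3 − (4)·R1: [0, 0, 0, 0]
R4 ← R4 − R1: [0, 0, 0, 0]
1 nonzero row, so rank(PA) = 1.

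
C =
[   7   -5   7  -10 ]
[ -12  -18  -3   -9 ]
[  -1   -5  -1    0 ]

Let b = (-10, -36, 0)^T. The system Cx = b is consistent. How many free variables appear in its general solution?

1

Row reduce the augmented matrix [C | b].
R2 ← R2 + (12/7)·R1: [0, -186/7, 9, -183/7, -372/7]
R3 ← R3 + (1/7)·R1: [0, -40/7, 0, -10/7, -10/7]
R3 ← R3 − (20/93)·R2: [0, 0, -60/31, 130/31, 10]
The echelon form has 3 nonzero rows, and every pivot lies in the first 4 columns, so rank(C) = rank([C|b]) = 3.
The system is consistent.
Free variables = (unknowns) − (rank) = 4 − 3 = 1.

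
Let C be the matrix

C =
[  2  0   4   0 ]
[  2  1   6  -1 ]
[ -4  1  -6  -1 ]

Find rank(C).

Row reduce to echelon form.
R2 ← R2 − R1: [0, 1, 2, -1]
R3 ← R3 + (2)·R1: [0, 1, 2, -1]
R3 ← R3 − R2: [0, 0, 0, 0]
Echelon form has 2 nonzero rows, so rank(C) = 2.

2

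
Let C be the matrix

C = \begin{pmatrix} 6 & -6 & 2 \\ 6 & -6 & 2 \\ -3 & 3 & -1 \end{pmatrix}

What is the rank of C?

Row reduce to echelon form.
R2 ← R2 − R1: [0, 0, 0]
R3 ← R3 + (1/2)·R1: [0, 0, 0]
Echelon form has 1 nonzero row, so rank(C) = 1.

1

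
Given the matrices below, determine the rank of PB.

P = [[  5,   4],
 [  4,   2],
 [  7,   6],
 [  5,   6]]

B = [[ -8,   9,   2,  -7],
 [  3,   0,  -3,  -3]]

First compute PB:
[[-28,  45,  -2, -47],
 [-26,  36,   2, -34],
 [-38,  63,  -4, -67],
 [-22,  45,  -8, -53]]
Now row reduce the product.
R2 ← R2 − (13/14)·R1: [0, -81/14, 27/7, 135/14]
R3 ← R3 − (19/14)·R1: [0, 27/14, -9/7, -45/14]
R4 ← R4 − (11/14)·R1: [0, 135/14, -45/7, -225/14]
R3 ← R3 + (1/3)·R2: [0, 0, 0, 0]
R4 ← R4 + (5/3)·R2: [0, 0, 0, 0]
2 nonzero rows, so rank(PB) = 2.

2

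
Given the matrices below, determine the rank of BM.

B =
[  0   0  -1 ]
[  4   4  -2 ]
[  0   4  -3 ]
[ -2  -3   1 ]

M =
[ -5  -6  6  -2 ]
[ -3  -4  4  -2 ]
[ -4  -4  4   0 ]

2

First compute BM:
[[  4,   4,  -4,   0],
 [-24, -32,  32, -16],
 [  0,  -4,   4,  -8],
 [ 15,  20, -20,  10]]
Now row reduce the product.
R2 ← R2 + (6)·R1: [0, -8, 8, -16]
R4 ← R4 − (15/4)·R1: [0, 5, -5, 10]
R3 ← R3 − (1/2)·R2: [0, 0, 0, 0]
R4 ← R4 + (5/8)·R2: [0, 0, 0, 0]
2 nonzero rows, so rank(BM) = 2.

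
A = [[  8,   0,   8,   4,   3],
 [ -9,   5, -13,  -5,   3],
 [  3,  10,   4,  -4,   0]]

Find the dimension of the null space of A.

2

Row reduce to echelon form.
R2 ← R2 + (9/8)·R1: [0, 5, -4, -1/2, 51/8]
R3 ← R3 − (3/8)·R1: [0, 10, 1, -11/2, -9/8]
R3 ← R3 − (2)·R2: [0, 0, 9, -9/2, -111/8]
3 nonzero rows, so rank(A) = 3.
A has 5 columns; by rank–nullity, nullity = 5 − 3 = 2.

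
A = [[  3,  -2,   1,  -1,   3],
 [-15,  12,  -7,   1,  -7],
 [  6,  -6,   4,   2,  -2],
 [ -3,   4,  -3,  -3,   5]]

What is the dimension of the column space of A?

Row reduce to echelon form.
R2 ← R2 + (5)·R1: [0, 2, -2, -4, 8]
R3 ← R3 − (2)·R1: [0, -2, 2, 4, -8]
R4 ← R4 + R1: [0, 2, -2, -4, 8]
R3 ← R3 + R2: [0, 0, 0, 0, 0]
R4 ← R4 − R2: [0, 0, 0, 0, 0]
Echelon form has 2 nonzero rows, so rank(A) = 2.
The column space has dimension equal to the rank: 2.

2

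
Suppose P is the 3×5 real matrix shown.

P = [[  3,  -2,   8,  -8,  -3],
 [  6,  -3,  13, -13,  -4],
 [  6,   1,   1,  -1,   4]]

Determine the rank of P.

2

Row reduce to echelon form.
R2 ← R2 − (2)·R1: [0, 1, -3, 3, 2]
R3 ← R3 − (2)·R1: [0, 5, -15, 15, 10]
R3 ← R3 − (5)·R2: [0, 0, 0, 0, 0]
Echelon form has 2 nonzero rows, so rank(P) = 2.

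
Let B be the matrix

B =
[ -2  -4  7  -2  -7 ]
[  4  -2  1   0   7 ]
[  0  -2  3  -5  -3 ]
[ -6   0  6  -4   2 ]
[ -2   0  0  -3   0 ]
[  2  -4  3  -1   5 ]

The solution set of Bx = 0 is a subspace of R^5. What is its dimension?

Row reduce to echelon form.
R2 ← R2 + (2)·R1: [0, -10, 15, -4, -7]
R4 ← R4 − (3)·R1: [0, 12, -15, 2, 23]
R5 ← R5 − R1: [0, 4, -7, -1, 7]
R6 ← R6 + R1: [0, -8, 10, -3, -2]
R3 ← R3 − (1/5)·R2: [0, 0, 0, -21/5, -8/5]
R4 ← R4 + (6/5)·R2: [0, 0, 3, -14/5, 73/5]
R5 ← R5 + (2/5)·R2: [0, 0, -1, -13/5, 21/5]
R6 ← R6 − (4/5)·R2: [0, 0, -2, 1/5, 18/5]
Swap R3 ↔ R4
R5 ← R5 + (1/3)·R3: [0, 0, 0, -53/15, 136/15]
R6 ← R6 + (2/3)·R3: [0, 0, 0, -5/3, 40/3]
R5 ← R5 − (53/63)·R4: [0, 0, 0, 0, 656/63]
R6 ← R6 − (25/63)·R4: [0, 0, 0, 0, 880/63]
R6 ← R6 − (55/41)·R5: [0, 0, 0, 0, 0]
5 nonzero rows, so rank(B) = 5.
B has 5 columns; by rank–nullity, nullity = 5 − 5 = 0.

0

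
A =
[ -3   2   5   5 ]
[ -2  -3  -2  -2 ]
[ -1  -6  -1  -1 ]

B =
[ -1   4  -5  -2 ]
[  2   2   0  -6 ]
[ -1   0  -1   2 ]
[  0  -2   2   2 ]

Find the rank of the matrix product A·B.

2

First compute AB:
[[  2, -18,  20,  14],
 [ -2, -10,   8,  14],
 [-10, -14,   4,  34]]
Now row reduce the product.
R2 ← R2 + R1: [0, -28, 28, 28]
R3 ← R3 + (5)·R1: [0, -104, 104, 104]
R3 ← R3 − (26/7)·R2: [0, 0, 0, 0]
2 nonzero rows, so rank(AB) = 2.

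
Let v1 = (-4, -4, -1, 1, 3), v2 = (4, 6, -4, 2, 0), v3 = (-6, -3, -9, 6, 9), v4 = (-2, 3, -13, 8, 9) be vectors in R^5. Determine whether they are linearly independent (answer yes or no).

no

Form the matrix with these vectors as rows and row reduce.
R2 ← R2 + R1: [0, 2, -5, 3, 3]
R3 ← R3 − (3/2)·R1: [0, 3, -15/2, 9/2, 9/2]
R4 ← R4 − (1/2)·R1: [0, 5, -25/2, 15/2, 15/2]
R3 ← R3 − (3/2)·R2: [0, 0, 0, 0, 0]
R4 ← R4 − (5/2)·R2: [0, 0, 0, 0, 0]
2 nonzero rows, so the 4 vectors span a space of dimension 2.
Since 2 < 4, the vectors are linearly dependent.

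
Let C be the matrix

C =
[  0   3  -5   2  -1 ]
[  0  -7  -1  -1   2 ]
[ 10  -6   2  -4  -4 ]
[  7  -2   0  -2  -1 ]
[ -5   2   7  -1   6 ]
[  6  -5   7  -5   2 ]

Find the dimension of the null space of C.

Row reduce to echelon form.
Swap R1 ↔ R3
R4 ← R4 − (7/10)·R1: [0, 11/5, -7/5, 4/5, 9/5]
R5 ← R5 + (1/2)·R1: [0, -1, 8, -3, 4]
R6 ← R6 − (3/5)·R1: [0, -7/5, 29/5, -13/5, 22/5]
R3 ← R3 + (3/7)·R2: [0, 0, -38/7, 11/7, -1/7]
R4 ← R4 + (11/35)·R2: [0, 0, -12/7, 17/35, 17/7]
R5 ← R5 − (1/7)·R2: [0, 0, 57/7, -20/7, 26/7]
R6 ← R6 − (1/5)·R2: [0, 0, 6, -12/5, 4]
R4 ← R4 − (6/19)·R3: [0, 0, 0, -1/95, 47/19]
R5 ← R5 + (3/2)·R3: [0, 0, 0, -1/2, 7/2]
R6 ← R6 + (21/19)·R3: [0, 0, 0, -63/95, 73/19]
R5 ← R5 − (95/2)·R4: [0, 0, 0, 0, -114]
R6 ← R6 − (63)·R4: [0, 0, 0, 0, -152]
R6 ← R6 − (4/3)·R5: [0, 0, 0, 0, 0]
5 nonzero rows, so rank(C) = 5.
C has 5 columns; by rank–nullity, nullity = 5 − 5 = 0.

0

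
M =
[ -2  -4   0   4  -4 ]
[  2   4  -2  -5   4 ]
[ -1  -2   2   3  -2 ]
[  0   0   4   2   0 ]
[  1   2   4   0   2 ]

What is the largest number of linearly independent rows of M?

2

Row reduce to echelon form.
R2 ← R2 + R1: [0, 0, -2, -1, 0]
R3 ← R3 − (1/2)·R1: [0, 0, 2, 1, 0]
R5 ← R5 + (1/2)·R1: [0, 0, 4, 2, 0]
R3 ← R3 + R2: [0, 0, 0, 0, 0]
R4 ← R4 + (2)·R2: [0, 0, 0, 0, 0]
R5 ← R5 + (2)·R2: [0, 0, 0, 0, 0]
Echelon form has 2 nonzero rows, so rank(M) = 2.
The rank gives the maximum number of linearly independent rows: 2.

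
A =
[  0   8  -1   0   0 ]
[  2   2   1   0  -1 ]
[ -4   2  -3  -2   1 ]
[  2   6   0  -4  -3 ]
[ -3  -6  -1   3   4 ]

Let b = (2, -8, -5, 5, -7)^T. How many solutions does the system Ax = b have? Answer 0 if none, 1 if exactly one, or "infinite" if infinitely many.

0

Row reduce the augmented matrix [A | b].
Swap R1 ↔ R2
R3 ← R3 + (2)·R1: [0, 6, -1, -2, -1, -21]
R4 ← R4 − R1: [0, 4, -1, -4, -2, 13]
R5 ← R5 + (3/2)·R1: [0, -3, 1/2, 3, 5/2, -19]
R3 ← R3 − (3/4)·R2: [0, 0, -1/4, -2, -1, -45/2]
R4 ← R4 − (1/2)·R2: [0, 0, -1/2, -4, -2, 12]
R5 ← R5 + (3/8)·R2: [0, 0, 1/8, 3, 5/2, -73/4]
R4 ← R4 − (2)·R3: [0, 0, 0, 0, 0, 57]
R5 ← R5 + (1/2)·R3: [0, 0, 0, 2, 2, -59/2]
Swap R4 ↔ R5
The echelon form has 5 nonzero rows; the last pivot sits in the augmented column, so rank(A) = 4 but rank([A|b]) = 5.
Since the ranks differ, the system is inconsistent.
It has no solutions.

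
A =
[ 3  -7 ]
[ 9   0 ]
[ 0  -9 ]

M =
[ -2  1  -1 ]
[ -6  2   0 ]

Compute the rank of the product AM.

2

First compute AM:
[[ 36, -11,  -3],
 [-18,   9,  -9],
 [ 54, -18,   0]]
Now row reduce the product.
R2 ← R2 + (1/2)·R1: [0, 7/2, -21/2]
R3 ← R3 − (3/2)·R1: [0, -3/2, 9/2]
R3 ← R3 + (3/7)·R2: [0, 0, 0]
2 nonzero rows, so rank(AM) = 2.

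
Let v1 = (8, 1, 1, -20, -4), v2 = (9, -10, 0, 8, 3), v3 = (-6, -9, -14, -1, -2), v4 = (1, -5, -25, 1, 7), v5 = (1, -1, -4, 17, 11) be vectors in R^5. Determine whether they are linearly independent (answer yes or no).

Form the matrix with these vectors as rows and row reduce.
R2 ← R2 − (9/8)·R1: [0, -89/8, -9/8, 61/2, 15/2]
R3 ← R3 + (3/4)·R1: [0, -33/4, -53/4, -16, -5]
R4 ← R4 − (1/8)·R1: [0, -41/8, -201/8, 7/2, 15/2]
R5 ← R5 − (1/8)·R1: [0, -9/8, -33/8, 39/2, 23/2]
R3 ← R3 − (66/89)·R2: [0, 0, -1105/89, -3437/89, -940/89]
R4 ← R4 − (41/89)·R2: [0, 0, -2190/89, -939/89, 360/89]
R5 ← R5 − (9/89)·R2: [0, 0, -357/89, 1461/89, 956/89]
R4 ← R4 − (438/221)·R3: [0, 0, 0, 14583/221, 5520/221]
R5 ← R5 − (21/65)·R3: [0, 0, 0, 1878/65, 184/13]
R5 ← R5 − (10642/24305)·R4: [0, 0, 0, 0, 15640/4861]
5 nonzero rows, so the 5 vectors span a space of dimension 5.
Since 5 = 5, the vectors are linearly independent.

yes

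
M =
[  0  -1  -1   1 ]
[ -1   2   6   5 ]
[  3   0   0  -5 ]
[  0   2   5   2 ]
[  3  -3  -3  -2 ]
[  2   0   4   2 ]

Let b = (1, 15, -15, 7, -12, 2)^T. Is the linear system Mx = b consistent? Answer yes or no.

yes

Row reduce the augmented matrix [M | b].
Swap R1 ↔ R2
R3 ← R3 + (3)·R1: [0, 6, 18, 10, 30]
R5 ← R5 + (3)·R1: [0, 3, 15, 13, 33]
R6 ← R6 + (2)·R1: [0, 4, 16, 12, 32]
R3 ← R3 + (6)·R2: [0, 0, 12, 16, 36]
R4 ← R4 + (2)·R2: [0, 0, 3, 4, 9]
R5 ← R5 + (3)·R2: [0, 0, 12, 16, 36]
R6 ← R6 + (4)·R2: [0, 0, 12, 16, 36]
R4 ← R4 − (1/4)·R3: [0, 0, 0, 0, 0]
R5 ← R5 − R3: [0, 0, 0, 0, 0]
R6 ← R6 − R3: [0, 0, 0, 0, 0]
The echelon form has 3 nonzero rows, and every pivot lies in the first 4 columns, so rank(M) = rank([M|b]) = 3.
The system is consistent.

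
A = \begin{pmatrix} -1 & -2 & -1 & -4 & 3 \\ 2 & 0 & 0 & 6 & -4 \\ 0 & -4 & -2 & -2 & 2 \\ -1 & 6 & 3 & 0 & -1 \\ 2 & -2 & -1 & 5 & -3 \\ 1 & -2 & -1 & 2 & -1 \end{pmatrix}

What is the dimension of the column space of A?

2

Row reduce to echelon form.
R2 ← R2 + (2)·R1: [0, -4, -2, -2, 2]
R4 ← R4 − R1: [0, 8, 4, 4, -4]
R5 ← R5 + (2)·R1: [0, -6, -3, -3, 3]
R6 ← R6 + R1: [0, -4, -2, -2, 2]
R3 ← R3 − R2: [0, 0, 0, 0, 0]
R4 ← R4 + (2)·R2: [0, 0, 0, 0, 0]
R5 ← R5 − (3/2)·R2: [0, 0, 0, 0, 0]
R6 ← R6 − R2: [0, 0, 0, 0, 0]
Echelon form has 2 nonzero rows, so rank(A) = 2.
The column space has dimension equal to the rank: 2.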